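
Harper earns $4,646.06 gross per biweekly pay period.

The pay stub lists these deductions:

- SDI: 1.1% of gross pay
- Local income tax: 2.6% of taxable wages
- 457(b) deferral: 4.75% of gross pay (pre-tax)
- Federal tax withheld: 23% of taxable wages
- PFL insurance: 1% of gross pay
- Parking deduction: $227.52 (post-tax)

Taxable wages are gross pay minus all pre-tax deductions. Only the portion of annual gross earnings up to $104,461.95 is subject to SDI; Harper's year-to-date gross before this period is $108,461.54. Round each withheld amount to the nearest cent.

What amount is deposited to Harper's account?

$3,018.49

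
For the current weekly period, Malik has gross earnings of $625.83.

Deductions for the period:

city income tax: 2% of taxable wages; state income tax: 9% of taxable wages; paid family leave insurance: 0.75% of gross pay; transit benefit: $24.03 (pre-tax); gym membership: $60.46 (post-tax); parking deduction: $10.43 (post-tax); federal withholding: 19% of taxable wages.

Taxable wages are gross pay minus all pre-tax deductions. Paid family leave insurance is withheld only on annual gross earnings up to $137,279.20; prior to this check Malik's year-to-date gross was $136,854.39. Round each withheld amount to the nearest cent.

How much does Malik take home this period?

$347.18

Transit benefit: $24.03
Taxable wages = $625.83 − $24.03 = $601.80
Federal withholding: $601.80 × 0.19 = $114.34
City income tax: $601.80 × 0.02 = $12.04
State income tax: $601.80 × 0.09 = $54.16
Paid family leave insurance: only $137,279.20 − $136,854.39 = $424.81 of this check is subject → $424.81 × 0.0075 = $3.19
Gym membership: $60.46
Parking deduction: $10.43
Total deductions = $24.03 + $114.34 + $12.04 + $54.16 + $3.19 + $60.46 + $10.43 = $278.65
Net pay = $625.83 − $278.65 = $347.18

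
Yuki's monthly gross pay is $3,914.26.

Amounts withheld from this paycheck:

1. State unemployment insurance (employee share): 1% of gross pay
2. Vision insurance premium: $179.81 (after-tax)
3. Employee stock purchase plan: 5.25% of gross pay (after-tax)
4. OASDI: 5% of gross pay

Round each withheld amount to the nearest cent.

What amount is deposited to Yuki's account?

$3,294.10

State unemployment insurance (employee share): $3,914.26 × 0.01 = $39.14
OASDI: $3,914.26 × 0.05 = $195.71
Employee stock purchase plan: $3,914.26 × 0.0525 = $205.50
Vision insurance premium: $179.81
Total deductions = $39.14 + $195.71 + $205.50 + $179.81 = $620.16
Net pay = $3,914.26 − $620.16 = $3,294.10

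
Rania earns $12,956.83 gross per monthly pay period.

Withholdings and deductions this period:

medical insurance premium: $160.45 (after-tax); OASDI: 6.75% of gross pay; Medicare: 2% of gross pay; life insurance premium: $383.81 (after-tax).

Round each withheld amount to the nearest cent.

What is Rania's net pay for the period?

$11,278.84

Medicare: $12,956.83 × 0.02 = $259.14
OASDI: $12,956.83 × 0.0675 = $874.59
Medical insurance premium: $160.45
Life insurance premium: $383.81
Total deductions = $259.14 + $874.59 + $160.45 + $383.81 = $1,677.99
Net pay = $12,956.83 − $1,677.99 = $11,278.84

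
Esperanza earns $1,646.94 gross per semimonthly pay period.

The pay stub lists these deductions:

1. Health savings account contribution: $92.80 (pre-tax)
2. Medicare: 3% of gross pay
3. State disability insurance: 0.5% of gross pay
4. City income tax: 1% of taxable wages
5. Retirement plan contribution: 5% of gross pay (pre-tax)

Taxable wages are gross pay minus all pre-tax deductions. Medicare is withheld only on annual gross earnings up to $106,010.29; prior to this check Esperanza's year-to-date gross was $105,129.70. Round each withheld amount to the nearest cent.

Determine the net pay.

$1,422.42

Health savings account contribution: $92.80
Retirement plan contribution: $1,646.94 × 0.05 = $82.35
Pre-tax total = $92.80 + $82.35 = $175.15
Taxable wages = $1,646.94 − $175.15 = $1,471.79
City income tax: $1,471.79 × 0.01 = $14.72
Medicare: only $106,010.29 − $105,129.70 = $880.59 of this check is subject → $880.59 × 0.03 = $26.42
State disability insurance: $1,646.94 × 0.005 = $8.23
Total deductions = $92.80 + $82.35 + $14.72 + $26.42 + $8.23 = $224.52
Net pay = $1,646.94 − $224.52 = $1,422.42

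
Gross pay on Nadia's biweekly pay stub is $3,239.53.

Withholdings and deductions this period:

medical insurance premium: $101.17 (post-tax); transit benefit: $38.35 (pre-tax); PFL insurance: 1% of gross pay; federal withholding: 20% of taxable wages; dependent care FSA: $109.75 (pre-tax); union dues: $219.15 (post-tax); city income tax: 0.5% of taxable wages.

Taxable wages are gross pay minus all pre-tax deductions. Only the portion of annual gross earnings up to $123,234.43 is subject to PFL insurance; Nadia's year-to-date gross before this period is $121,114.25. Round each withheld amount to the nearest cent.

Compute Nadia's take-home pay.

Dependent care FSA: $109.75
Transit benefit: $38.35
Pre-tax total = $109.75 + $38.35 = $148.10
Taxable wages = $3,239.53 − $148.10 = $3,091.43
City income tax: $3,091.43 × 0.005 = $15.46
Federal withholding: $3,091.43 × 0.2 = $618.29
PFL insurance: only $123,234.43 − $121,114.25 = $2,120.18 of this check is subject → $2,120.18 × 0.01 = $21.20
Union dues: $219.15
Medical insurance premium: $101.17
Total deductions = $109.75 + $38.35 + $15.46 + $618.29 + $21.20 + $219.15 + $101.17 = $1,123.37
Net pay = $3,239.53 − $1,123.37 = $2,116.16

$2,116.16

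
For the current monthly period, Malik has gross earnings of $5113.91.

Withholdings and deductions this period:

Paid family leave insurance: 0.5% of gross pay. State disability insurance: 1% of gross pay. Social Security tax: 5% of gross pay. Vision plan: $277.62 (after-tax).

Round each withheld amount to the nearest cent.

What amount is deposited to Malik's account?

Social Security tax: $5113.91 × 0.05 = $255.70
State disability insurance: $5113.91 × 0.01 = $51.14
Paid family leave insurance: $5113.91 × 0.005 = $25.57
Vision plan: $277.62
Total deductions = $255.70 + $51.14 + $25.57 + $277.62 = $610.03
Net pay = $5113.91 − $610.03 = $4503.88

$4503.88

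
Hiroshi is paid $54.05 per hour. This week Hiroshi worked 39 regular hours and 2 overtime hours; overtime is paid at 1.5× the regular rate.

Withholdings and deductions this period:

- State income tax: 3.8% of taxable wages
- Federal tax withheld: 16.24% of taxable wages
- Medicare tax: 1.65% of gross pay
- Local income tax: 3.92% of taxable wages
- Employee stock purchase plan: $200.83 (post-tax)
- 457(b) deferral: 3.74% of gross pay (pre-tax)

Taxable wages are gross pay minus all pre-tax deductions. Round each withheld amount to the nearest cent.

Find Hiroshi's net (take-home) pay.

Regular pay: 39 × $54.05 = $2,107.95
Overtime pay: 2 × $54.05 × 1.5 = $162.15
Gross pay = $2,107.95 + $162.15 = $2,270.10
457(b) deferral: $2,270.10 × 0.0374 = $84.90
Taxable wages = $2,270.10 − $84.90 = $2,185.20
State income tax: $2,185.20 × 0.038 = $83.04
Federal tax withheld: $2,185.20 × 0.1624 = $354.88
Local income tax: $2,185.20 × 0.0392 = $85.66
Medicare tax: $2,270.10 × 0.0165 = $37.46
Employee stock purchase plan: $200.83
Total deductions = $84.90 + $83.04 + $354.88 + $85.66 + $37.46 + $200.83 = $846.77
Net pay = $2,270.10 − $846.77 = $1,423.33

$1,423.33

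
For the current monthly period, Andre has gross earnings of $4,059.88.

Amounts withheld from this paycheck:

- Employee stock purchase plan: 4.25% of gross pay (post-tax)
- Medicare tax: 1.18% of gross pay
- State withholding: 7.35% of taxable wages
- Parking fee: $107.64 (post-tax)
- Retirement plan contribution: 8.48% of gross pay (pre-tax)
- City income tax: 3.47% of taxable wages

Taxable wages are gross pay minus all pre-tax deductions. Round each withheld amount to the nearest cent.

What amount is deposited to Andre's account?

Retirement plan contribution: $4,059.88 × 0.0848 = $344.28
Taxable wages = $4,059.88 − $344.28 = $3,715.60
City income tax: $3,715.60 × 0.0347 = $128.93
State withholding: $3,715.60 × 0.0735 = $273.10
Medicare tax: $4,059.88 × 0.0118 = $47.91
Parking fee: $107.64
Employee stock purchase plan: $4,059.88 × 0.0425 = $172.54
Total deductions = $344.28 + $128.93 + $273.10 + $47.91 + $107.64 + $172.54 = $1,074.40
Net pay = $4,059.88 − $1,074.40 = $2,985.48

$2,985.48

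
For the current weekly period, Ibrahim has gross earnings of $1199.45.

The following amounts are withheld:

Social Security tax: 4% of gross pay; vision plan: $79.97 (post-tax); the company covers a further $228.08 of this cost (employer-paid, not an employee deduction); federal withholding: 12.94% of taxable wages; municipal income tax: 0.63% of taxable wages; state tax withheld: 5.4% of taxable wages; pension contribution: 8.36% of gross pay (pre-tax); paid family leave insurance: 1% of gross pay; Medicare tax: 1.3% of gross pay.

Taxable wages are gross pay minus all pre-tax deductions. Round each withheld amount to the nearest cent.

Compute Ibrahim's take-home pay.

$735.14

Pension contribution: $1199.45 × 0.0836 = $100.27
Taxable wages = $1199.45 − $100.27 = $1099.18
Federal withholding: $1099.18 × 0.1294 = $142.23
Municipal income tax: $1099.18 × 0.0063 = $6.92
State tax withheld: $1099.18 × 0.054 = $59.36
Medicare tax: $1199.45 × 0.013 = $15.59
Social Security tax: $1199.45 × 0.04 = $47.98
Paid family leave insurance: $1199.45 × 0.01 = $11.99
Vision plan: $79.97
(Employer's $228.08 toward vision plan is not withheld from the employee.)
Total deductions = $100.27 + $142.23 + $6.92 + $59.36 + $15.59 + $47.98 + $11.99 + $79.97 = $464.31
Net pay = $1199.45 − $464.31 = $735.14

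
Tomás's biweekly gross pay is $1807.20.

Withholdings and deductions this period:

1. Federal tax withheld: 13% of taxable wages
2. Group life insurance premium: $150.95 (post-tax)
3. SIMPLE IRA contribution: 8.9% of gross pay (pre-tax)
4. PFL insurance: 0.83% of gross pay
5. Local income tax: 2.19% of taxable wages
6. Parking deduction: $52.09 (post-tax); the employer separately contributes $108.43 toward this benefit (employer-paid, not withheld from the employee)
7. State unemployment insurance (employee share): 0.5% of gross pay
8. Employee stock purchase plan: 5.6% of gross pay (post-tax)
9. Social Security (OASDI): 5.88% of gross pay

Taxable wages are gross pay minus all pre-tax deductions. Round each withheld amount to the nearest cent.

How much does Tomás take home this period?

SIMPLE IRA contribution: $1807.20 × 0.089 = $160.84
Taxable wages = $1807.20 − $160.84 = $1646.36
Local income tax: $1646.36 × 0.0219 = $36.06
Federal tax withheld: $1646.36 × 0.13 = $214.03
PFL insurance: $1807.20 × 0.0083 = $15.00
Social Security (OASDI): $1807.20 × 0.0588 = $106.26
State unemployment insurance (employee share): $1807.20 × 0.005 = $9.04
Employee stock purchase plan: $1807.20 × 0.056 = $101.20
Group life insurance premium: $150.95
Parking deduction: $52.09
(Employer's $108.43 toward parking deduction is not withheld from the employee.)
Total deductions = $160.84 + $36.06 + $214.03 + $15.00 + $106.26 + $9.04 + $101.20 + $150.95 + $52.09 = $845.47
Net pay = $1807.20 − $845.47 = $961.73

$961.73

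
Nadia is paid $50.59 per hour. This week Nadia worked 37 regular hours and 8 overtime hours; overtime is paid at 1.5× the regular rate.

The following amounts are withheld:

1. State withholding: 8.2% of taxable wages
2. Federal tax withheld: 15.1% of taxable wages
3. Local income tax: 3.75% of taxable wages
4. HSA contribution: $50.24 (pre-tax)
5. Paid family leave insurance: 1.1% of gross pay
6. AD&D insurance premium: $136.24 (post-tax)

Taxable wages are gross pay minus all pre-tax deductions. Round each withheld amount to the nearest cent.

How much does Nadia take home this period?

$1,608.20

Regular pay: 37 × $50.59 = $1,871.83
Overtime pay: 8 × $50.59 × 1.5 = $607.08
Gross pay = $1,871.83 + $607.08 = $2,478.91
HSA contribution: $50.24
Taxable wages = $2,478.91 − $50.24 = $2,428.67
Federal tax withheld: $2,428.67 × 0.151 = $366.73
Local income tax: $2,428.67 × 0.0375 = $91.08
State withholding: $2,428.67 × 0.082 = $199.15
Paid family leave insurance: $2,478.91 × 0.011 = $27.27
AD&D insurance premium: $136.24
Total deductions = $50.24 + $366.73 + $91.08 + $199.15 + $27.27 + $136.24 = $870.71
Net pay = $2,478.91 − $870.71 = $1,608.20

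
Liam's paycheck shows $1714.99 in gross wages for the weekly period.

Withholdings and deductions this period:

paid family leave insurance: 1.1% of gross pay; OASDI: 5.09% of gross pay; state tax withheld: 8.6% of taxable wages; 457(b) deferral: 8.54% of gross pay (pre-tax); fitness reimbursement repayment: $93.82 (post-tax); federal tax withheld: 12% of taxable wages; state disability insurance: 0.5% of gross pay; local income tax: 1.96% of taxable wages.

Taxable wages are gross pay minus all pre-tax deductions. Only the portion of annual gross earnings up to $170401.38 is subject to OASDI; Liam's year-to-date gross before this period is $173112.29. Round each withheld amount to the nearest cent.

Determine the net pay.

$1093.43

457(b) deferral: $1714.99 × 0.0854 = $146.46
Taxable wages = $1714.99 − $146.46 = $1568.53
State tax withheld: $1568.53 × 0.086 = $134.89
Local income tax: $1568.53 × 0.0196 = $30.74
Federal tax withheld: $1568.53 × 0.12 = $188.22
Paid family leave insurance: $1714.99 × 0.011 = $18.86
OASDI: annual cap $170401.38 already reached (YTD $173112.29), so $0.00
State disability insurance: $1714.99 × 0.005 = $8.57
Fitness reimbursement repayment: $93.82
Total deductions = $146.46 + $134.89 + $30.74 + $188.22 + $18.86 + $0.00 + $8.57 + $93.82 = $621.56
Net pay = $1714.99 − $621.56 = $1093.43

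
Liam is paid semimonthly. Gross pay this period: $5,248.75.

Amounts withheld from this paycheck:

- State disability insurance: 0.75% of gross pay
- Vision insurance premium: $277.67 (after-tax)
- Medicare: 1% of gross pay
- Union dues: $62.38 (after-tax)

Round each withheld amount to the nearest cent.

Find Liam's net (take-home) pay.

State disability insurance: $5,248.75 × 0.0075 = $39.37
Medicare: $5,248.75 × 0.01 = $52.49
Vision insurance premium: $277.67
Union dues: $62.38
Total deductions = $39.37 + $52.49 + $277.67 + $62.38 = $431.91
Net pay = $5,248.75 − $431.91 = $4,816.84

$4,816.84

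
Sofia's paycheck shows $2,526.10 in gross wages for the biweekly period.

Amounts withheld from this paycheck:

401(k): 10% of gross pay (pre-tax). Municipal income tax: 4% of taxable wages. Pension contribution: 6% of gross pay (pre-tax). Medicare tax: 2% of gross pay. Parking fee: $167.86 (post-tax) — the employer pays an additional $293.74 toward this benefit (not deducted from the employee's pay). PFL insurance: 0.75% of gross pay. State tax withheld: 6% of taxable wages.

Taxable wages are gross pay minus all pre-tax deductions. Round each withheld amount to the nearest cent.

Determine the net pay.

$1,672.39

401(k): $2,526.10 × 0.1 = $252.61
Pension contribution: $2,526.10 × 0.06 = $151.57
Pre-tax total = $252.61 + $151.57 = $404.18
Taxable wages = $2,526.10 − $404.18 = $2,121.92
Municipal income tax: $2,121.92 × 0.04 = $84.88
State tax withheld: $2,121.92 × 0.06 = $127.32
PFL insurance: $2,526.10 × 0.0075 = $18.95
Medicare tax: $2,526.10 × 0.02 = $50.52
Parking fee: $167.86
(Employer's $293.74 toward parking fee is not withheld from the employee.)
Total deductions = $252.61 + $151.57 + $84.88 + $127.32 + $18.95 + $50.52 + $167.86 = $853.71
Net pay = $2,526.10 − $853.71 = $1,672.39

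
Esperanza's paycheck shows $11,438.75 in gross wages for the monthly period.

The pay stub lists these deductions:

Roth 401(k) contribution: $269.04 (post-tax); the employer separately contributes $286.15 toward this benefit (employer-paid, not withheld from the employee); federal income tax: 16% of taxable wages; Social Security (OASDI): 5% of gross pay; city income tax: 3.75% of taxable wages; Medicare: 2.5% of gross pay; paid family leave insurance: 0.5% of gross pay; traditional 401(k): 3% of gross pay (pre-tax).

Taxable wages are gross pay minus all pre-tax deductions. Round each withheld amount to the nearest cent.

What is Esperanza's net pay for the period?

$7,720.08

Traditional 401(k): $11,438.75 × 0.03 = $343.16
Taxable wages = $11,438.75 − $343.16 = $11,095.59
City income tax: $11,095.59 × 0.0375 = $416.08
Federal income tax: $11,095.59 × 0.16 = $1,775.29
Paid family leave insurance: $11,438.75 × 0.005 = $57.19
Social Security (OASDI): $11,438.75 × 0.05 = $571.94
Medicare: $11,438.75 × 0.025 = $285.97
Roth 401(k) contribution: $269.04
(Employer's $286.15 toward Roth 401(k) contribution is not withheld from the employee.)
Total deductions = $343.16 + $416.08 + $1,775.29 + $57.19 + $571.94 + $285.97 + $269.04 = $3,718.67
Net pay = $11,438.75 − $3,718.67 = $7,720.08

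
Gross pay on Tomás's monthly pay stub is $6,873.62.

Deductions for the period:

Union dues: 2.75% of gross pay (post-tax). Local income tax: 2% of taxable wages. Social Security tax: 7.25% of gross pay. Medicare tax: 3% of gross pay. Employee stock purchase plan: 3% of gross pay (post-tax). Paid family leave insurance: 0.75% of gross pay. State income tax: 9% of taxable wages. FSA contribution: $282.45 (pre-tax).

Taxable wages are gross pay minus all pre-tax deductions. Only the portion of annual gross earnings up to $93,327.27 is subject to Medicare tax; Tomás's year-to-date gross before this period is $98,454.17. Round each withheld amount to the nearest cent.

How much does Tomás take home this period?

$4,921.02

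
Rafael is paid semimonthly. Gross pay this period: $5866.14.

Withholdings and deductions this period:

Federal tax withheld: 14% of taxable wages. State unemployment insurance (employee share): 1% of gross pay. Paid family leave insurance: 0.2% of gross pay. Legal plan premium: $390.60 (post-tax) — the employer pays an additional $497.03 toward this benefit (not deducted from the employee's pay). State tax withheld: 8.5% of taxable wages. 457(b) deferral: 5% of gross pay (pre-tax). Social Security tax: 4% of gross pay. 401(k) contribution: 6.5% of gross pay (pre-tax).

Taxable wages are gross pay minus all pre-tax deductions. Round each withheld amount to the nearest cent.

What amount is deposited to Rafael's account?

$3327.80

401(k) contribution: $5866.14 × 0.065 = $381.30
457(b) deferral: $5866.14 × 0.05 = $293.31
Pre-tax total = $381.30 + $293.31 = $674.61
Taxable wages = $5866.14 − $674.61 = $5191.53
State tax withheld: $5191.53 × 0.085 = $441.28
Federal tax withheld: $5191.53 × 0.14 = $726.81
Paid family leave insurance: $5866.14 × 0.002 = $11.73
Social Security tax: $5866.14 × 0.04 = $234.65
State unemployment insurance (employee share): $5866.14 × 0.01 = $58.66
Legal plan premium: $390.60
(Employer's $497.03 toward legal plan premium is not withheld from the employee.)
Total deductions = $381.30 + $293.31 + $441.28 + $726.81 + $11.73 + $234.65 + $58.66 + $390.60 = $2538.34
Net pay = $5866.14 − $2538.34 = $3327.80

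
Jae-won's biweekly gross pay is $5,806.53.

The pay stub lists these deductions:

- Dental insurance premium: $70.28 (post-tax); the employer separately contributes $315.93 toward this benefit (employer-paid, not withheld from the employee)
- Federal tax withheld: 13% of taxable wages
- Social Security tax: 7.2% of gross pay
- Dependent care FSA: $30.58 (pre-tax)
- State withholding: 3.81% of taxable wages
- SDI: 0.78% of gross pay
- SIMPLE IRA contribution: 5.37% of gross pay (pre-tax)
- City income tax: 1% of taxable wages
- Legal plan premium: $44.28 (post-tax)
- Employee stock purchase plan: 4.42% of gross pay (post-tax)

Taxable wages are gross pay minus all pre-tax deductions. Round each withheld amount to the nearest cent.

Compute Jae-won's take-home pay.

$3,656.41

Dependent care FSA: $30.58
SIMPLE IRA contribution: $5,806.53 × 0.0537 = $311.81
Pre-tax total = $30.58 + $311.81 = $342.39
Taxable wages = $5,806.53 − $342.39 = $5,464.14
State withholding: $5,464.14 × 0.0381 = $208.18
Federal tax withheld: $5,464.14 × 0.13 = $710.34
City income tax: $5,464.14 × 0.01 = $54.64
Social Security tax: $5,806.53 × 0.072 = $418.07
SDI: $5,806.53 × 0.0078 = $45.29
Legal plan premium: $44.28
Dental insurance premium: $70.28
Employee stock purchase plan: $5,806.53 × 0.0442 = $256.65
(Employer's $315.93 toward dental insurance premium is not withheld from the employee.)
Total deductions = $30.58 + $311.81 + $208.18 + $710.34 + $54.64 + $418.07 + $45.29 + $44.28 + $70.28 + $256.65 = $2,150.12
Net pay = $5,806.53 − $2,150.12 = $3,656.41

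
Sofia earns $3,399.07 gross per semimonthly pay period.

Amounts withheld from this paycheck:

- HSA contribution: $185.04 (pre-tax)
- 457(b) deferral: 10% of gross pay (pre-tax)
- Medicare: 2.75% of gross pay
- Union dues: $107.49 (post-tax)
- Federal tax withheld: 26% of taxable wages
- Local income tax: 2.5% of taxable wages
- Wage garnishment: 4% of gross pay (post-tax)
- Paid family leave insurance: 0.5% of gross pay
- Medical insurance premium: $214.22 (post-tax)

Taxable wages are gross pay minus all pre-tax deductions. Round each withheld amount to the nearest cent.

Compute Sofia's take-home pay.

HSA contribution: $185.04
457(b) deferral: $3,399.07 × 0.1 = $339.91
Pre-tax total = $185.04 + $339.91 = $524.95
Taxable wages = $3,399.07 − $524.95 = $2,874.12
Local income tax: $2,874.12 × 0.025 = $71.85
Federal tax withheld: $2,874.12 × 0.26 = $747.27
Paid family leave insurance: $3,399.07 × 0.005 = $17.00
Medicare: $3,399.07 × 0.0275 = $93.47
Medical insurance premium: $214.22
Union dues: $107.49
Wage garnishment: $3,399.07 × 0.04 = $135.96
Total deductions = $185.04 + $339.91 + $71.85 + $747.27 + $17.00 + $93.47 + $214.22 + $107.49 + $135.96 = $1,912.21
Net pay = $3,399.07 − $1,912.21 = $1,486.86

$1,486.86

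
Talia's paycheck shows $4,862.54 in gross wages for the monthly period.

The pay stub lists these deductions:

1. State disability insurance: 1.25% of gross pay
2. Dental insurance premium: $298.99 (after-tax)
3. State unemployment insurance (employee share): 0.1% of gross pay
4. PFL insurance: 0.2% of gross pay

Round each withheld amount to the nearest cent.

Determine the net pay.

$4,488.18

State unemployment insurance (employee share): $4,862.54 × 0.001 = $4.86
State disability insurance: $4,862.54 × 0.0125 = $60.78
PFL insurance: $4,862.54 × 0.002 = $9.73
Dental insurance premium: $298.99
Total deductions = $4.86 + $60.78 + $9.73 + $298.99 = $374.36
Net pay = $4,862.54 − $374.36 = $4,488.18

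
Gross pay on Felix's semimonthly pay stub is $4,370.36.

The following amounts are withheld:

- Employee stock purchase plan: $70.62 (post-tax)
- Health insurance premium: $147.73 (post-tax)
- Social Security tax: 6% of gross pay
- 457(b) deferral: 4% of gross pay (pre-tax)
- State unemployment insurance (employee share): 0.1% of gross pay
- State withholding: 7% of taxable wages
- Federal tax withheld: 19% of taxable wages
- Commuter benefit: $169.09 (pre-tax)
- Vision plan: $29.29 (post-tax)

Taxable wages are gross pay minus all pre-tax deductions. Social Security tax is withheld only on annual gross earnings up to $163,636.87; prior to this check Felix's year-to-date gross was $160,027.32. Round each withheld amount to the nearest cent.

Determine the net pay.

Commuter benefit: $169.09
457(b) deferral: $4,370.36 × 0.04 = $174.81
Pre-tax total = $169.09 + $174.81 = $343.90
Taxable wages = $4,370.36 − $343.90 = $4,026.46
State withholding: $4,026.46 × 0.07 = $281.85
Federal tax withheld: $4,026.46 × 0.19 = $765.03
Social Security tax: only $163,636.87 − $160,027.32 = $3,609.55 of this check is subject → $3,609.55 × 0.06 = $216.57
State unemployment insurance (employee share): $4,370.36 × 0.001 = $4.37
Health insurance premium: $147.73
Employee stock purchase plan: $70.62
Vision plan: $29.29
Total deductions = $169.09 + $174.81 + $281.85 + $765.03 + $216.57 + $4.37 + $147.73 + $70.62 + $29.29 = $1,859.36
Net pay = $4,370.36 − $1,859.36 = $2,511.00

$2,511.00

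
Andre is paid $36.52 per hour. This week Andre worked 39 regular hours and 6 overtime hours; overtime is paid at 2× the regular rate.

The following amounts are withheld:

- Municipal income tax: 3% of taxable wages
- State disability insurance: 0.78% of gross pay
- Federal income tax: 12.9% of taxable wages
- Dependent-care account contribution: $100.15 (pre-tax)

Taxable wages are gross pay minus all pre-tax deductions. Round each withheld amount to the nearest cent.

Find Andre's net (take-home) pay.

Regular pay: 39 × $36.52 = $1,424.28
Overtime pay: 6 × $36.52 × 2 = $438.24
Gross pay = $1,424.28 + $438.24 = $1,862.52
Dependent-care account contribution: $100.15
Taxable wages = $1,862.52 − $100.15 = $1,762.37
Municipal income tax: $1,762.37 × 0.03 = $52.87
Federal income tax: $1,762.37 × 0.129 = $227.35
State disability insurance: $1,862.52 × 0.0078 = $14.53
Total deductions = $100.15 + $52.87 + $227.35 + $14.53 = $394.90
Net pay = $1,862.52 − $394.90 = $1,467.62

$1,467.62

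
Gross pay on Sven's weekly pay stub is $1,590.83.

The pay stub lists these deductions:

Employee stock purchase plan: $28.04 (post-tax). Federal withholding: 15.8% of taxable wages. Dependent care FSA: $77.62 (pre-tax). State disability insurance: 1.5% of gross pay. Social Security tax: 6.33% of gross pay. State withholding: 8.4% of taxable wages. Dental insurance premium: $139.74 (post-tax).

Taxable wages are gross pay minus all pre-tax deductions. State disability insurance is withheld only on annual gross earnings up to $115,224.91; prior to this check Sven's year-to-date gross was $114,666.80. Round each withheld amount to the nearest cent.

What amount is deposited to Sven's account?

Dependent care FSA: $77.62
Taxable wages = $1,590.83 − $77.62 = $1,513.21
Federal withholding: $1,513.21 × 0.158 = $239.09
State withholding: $1,513.21 × 0.084 = $127.11
Social Security tax: $1,590.83 × 0.0633 = $100.70
State disability insurance: only $115,224.91 − $114,666.80 = $558.11 of this check is subject → $558.11 × 0.015 = $8.37
Employee stock purchase plan: $28.04
Dental insurance premium: $139.74
Total deductions = $77.62 + $239.09 + $127.11 + $100.70 + $8.37 + $28.04 + $139.74 = $720.67
Net pay = $1,590.83 − $720.67 = $870.16

$870.16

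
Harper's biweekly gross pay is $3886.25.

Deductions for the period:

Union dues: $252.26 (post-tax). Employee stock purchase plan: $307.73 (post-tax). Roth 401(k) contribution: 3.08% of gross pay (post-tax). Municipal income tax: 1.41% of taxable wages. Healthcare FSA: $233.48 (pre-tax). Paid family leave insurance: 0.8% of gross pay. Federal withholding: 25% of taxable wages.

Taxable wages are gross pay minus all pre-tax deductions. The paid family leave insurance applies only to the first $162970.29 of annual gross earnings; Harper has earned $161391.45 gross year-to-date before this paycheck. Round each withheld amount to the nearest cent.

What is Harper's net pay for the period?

Healthcare FSA: $233.48
Taxable wages = $3886.25 − $233.48 = $3652.77
Federal withholding: $3652.77 × 0.25 = $913.19
Municipal income tax: $3652.77 × 0.0141 = $51.50
Paid family leave insurance: only $162970.29 − $161391.45 = $1578.84 of this check is subject → $1578.84 × 0.008 = $12.63
Employee stock purchase plan: $307.73
Union dues: $252.26
Roth 401(k) contribution: $3886.25 × 0.0308 = $119.70
Total deductions = $233.48 + $913.19 + $51.50 + $12.63 + $307.73 + $252.26 + $119.70 = $1890.49
Net pay = $3886.25 − $1890.49 = $1995.76

$1995.76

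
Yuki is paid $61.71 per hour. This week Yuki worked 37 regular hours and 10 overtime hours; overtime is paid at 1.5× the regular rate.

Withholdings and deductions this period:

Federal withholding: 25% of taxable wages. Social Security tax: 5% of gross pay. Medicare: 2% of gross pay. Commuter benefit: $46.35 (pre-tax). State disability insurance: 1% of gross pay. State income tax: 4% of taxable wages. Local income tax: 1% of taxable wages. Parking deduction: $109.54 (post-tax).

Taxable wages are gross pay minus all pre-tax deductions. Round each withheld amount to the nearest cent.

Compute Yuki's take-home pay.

Regular pay: 37 × $61.71 = $2,283.27
Overtime pay: 10 × $61.71 × 1.5 = $925.65
Gross pay = $2,283.27 + $925.65 = $3,208.92
Commuter benefit: $46.35
Taxable wages = $3,208.92 − $46.35 = $3,162.57
State income tax: $3,162.57 × 0.04 = $126.50
Federal withholding: $3,162.57 × 0.25 = $790.64
Local income tax: $3,162.57 × 0.01 = $31.63
Medicare: $3,208.92 × 0.02 = $64.18
Social Security tax: $3,208.92 × 0.05 = $160.45
State disability insurance: $3,208.92 × 0.01 = $32.09
Parking deduction: $109.54
Total deductions = $46.35 + $126.50 + $790.64 + $31.63 + $64.18 + $160.45 + $32.09 + $109.54 = $1,361.38
Net pay = $3,208.92 − $1,361.38 = $1,847.54

$1,847.54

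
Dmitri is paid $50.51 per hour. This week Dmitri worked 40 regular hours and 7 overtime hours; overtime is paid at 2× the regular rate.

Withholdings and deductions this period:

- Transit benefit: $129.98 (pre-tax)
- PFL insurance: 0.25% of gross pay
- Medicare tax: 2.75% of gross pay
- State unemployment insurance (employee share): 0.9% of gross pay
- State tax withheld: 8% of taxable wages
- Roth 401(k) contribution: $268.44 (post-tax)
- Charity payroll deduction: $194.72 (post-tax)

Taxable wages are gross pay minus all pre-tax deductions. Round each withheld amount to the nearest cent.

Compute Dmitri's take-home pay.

$1,820.22

Regular pay: 40 × $50.51 = $2,020.40
Overtime pay: 7 × $50.51 × 2 = $707.14
Gross pay = $2,020.40 + $707.14 = $2,727.54
Transit benefit: $129.98
Taxable wages = $2,727.54 − $129.98 = $2,597.56
State tax withheld: $2,597.56 × 0.08 = $207.80
PFL insurance: $2,727.54 × 0.0025 = $6.82
Medicare tax: $2,727.54 × 0.0275 = $75.01
State unemployment insurance (employee share): $2,727.54 × 0.009 = $24.55
Roth 401(k) contribution: $268.44
Charity payroll deduction: $194.72
Total deductions = $129.98 + $207.80 + $6.82 + $75.01 + $24.55 + $268.44 + $194.72 = $907.32
Net pay = $2,727.54 − $907.32 = $1,820.22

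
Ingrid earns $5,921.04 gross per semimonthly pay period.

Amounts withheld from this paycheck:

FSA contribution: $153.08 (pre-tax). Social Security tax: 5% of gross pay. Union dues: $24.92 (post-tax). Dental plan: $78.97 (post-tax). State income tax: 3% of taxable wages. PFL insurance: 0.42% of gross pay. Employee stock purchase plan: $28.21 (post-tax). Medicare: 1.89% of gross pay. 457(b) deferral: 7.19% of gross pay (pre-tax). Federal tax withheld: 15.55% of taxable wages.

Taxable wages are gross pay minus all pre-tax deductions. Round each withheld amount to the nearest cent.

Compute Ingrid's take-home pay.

$3,786.32

457(b) deferral: $5,921.04 × 0.0719 = $425.72
FSA contribution: $153.08
Pre-tax total = $425.72 + $153.08 = $578.80
Taxable wages = $5,921.04 − $578.80 = $5,342.24
State income tax: $5,342.24 × 0.03 = $160.27
Federal tax withheld: $5,342.24 × 0.1555 = $830.72
PFL insurance: $5,921.04 × 0.0042 = $24.87
Medicare: $5,921.04 × 0.0189 = $111.91
Social Security tax: $5,921.04 × 0.05 = $296.05
Employee stock purchase plan: $28.21
Union dues: $24.92
Dental plan: $78.97
Total deductions = $425.72 + $153.08 + $160.27 + $830.72 + $24.87 + $111.91 + $296.05 + $28.21 + $24.92 + $78.97 = $2,134.72
Net pay = $5,921.04 − $2,134.72 = $3,786.32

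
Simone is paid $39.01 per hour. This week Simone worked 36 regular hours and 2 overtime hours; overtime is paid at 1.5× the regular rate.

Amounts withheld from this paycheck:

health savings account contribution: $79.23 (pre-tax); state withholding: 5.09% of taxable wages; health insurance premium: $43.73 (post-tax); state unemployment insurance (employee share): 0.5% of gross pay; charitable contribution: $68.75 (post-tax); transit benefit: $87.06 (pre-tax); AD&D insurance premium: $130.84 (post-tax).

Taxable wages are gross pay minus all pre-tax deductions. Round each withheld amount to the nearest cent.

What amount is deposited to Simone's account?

$1035.20

Regular pay: 36 × $39.01 = $1404.36
Overtime pay: 2 × $39.01 × 1.5 = $117.03
Gross pay = $1404.36 + $117.03 = $1521.39
Health savings account contribution: $79.23
Transit benefit: $87.06
Pre-tax total = $79.23 + $87.06 = $166.29
Taxable wages = $1521.39 − $166.29 = $1355.10
State withholding: $1355.10 × 0.0509 = $68.97
State unemployment insurance (employee share): $1521.39 × 0.005 = $7.61
AD&D insurance premium: $130.84
Charitable contribution: $68.75
Health insurance premium: $43.73
Total deductions = $79.23 + $87.06 + $68.97 + $7.61 + $130.84 + $68.75 + $43.73 = $486.19
Net pay = $1521.39 − $486.19 = $1035.20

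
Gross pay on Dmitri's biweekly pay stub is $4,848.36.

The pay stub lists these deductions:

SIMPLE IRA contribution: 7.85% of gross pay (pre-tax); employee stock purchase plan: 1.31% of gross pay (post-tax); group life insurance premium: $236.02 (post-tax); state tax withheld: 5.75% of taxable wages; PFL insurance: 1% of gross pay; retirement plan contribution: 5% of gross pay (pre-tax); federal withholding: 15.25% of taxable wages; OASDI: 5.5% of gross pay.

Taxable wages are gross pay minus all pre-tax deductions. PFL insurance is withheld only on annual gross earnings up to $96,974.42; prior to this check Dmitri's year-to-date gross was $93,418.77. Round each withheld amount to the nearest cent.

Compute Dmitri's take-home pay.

Retirement plan contribution: $4,848.36 × 0.05 = $242.42
SIMPLE IRA contribution: $4,848.36 × 0.0785 = $380.60
Pre-tax total = $242.42 + $380.60 = $623.02
Taxable wages = $4,848.36 − $623.02 = $4,225.34
State tax withheld: $4,225.34 × 0.0575 = $242.96
Federal withholding: $4,225.34 × 0.1525 = $644.36
OASDI: $4,848.36 × 0.055 = $266.66
PFL insurance: only $96,974.42 − $93,418.77 = $3,555.65 of this check is subject → $3,555.65 × 0.01 = $35.56
Group life insurance premium: $236.02
Employee stock purchase plan: $4,848.36 × 0.0131 = $63.51
Total deductions = $242.42 + $380.60 + $242.96 + $644.36 + $266.66 + $35.56 + $236.02 + $63.51 = $2,112.09
Net pay = $4,848.36 − $2,112.09 = $2,736.27

$2,736.27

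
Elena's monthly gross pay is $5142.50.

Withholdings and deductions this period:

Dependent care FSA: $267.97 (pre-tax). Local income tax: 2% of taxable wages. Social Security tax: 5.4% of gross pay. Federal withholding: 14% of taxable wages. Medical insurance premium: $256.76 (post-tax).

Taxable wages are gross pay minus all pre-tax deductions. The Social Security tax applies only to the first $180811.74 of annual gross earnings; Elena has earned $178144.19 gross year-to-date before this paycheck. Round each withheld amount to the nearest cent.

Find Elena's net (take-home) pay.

$3693.80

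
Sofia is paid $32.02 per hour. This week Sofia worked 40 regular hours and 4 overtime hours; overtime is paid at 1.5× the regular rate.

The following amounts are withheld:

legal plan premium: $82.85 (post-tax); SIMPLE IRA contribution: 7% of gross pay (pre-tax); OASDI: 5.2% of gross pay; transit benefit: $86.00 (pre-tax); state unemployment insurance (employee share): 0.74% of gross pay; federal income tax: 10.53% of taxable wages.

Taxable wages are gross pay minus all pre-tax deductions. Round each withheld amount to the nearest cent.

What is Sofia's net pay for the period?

Regular pay: 40 × $32.02 = $1,280.80
Overtime pay: 4 × $32.02 × 1.5 = $192.12
Gross pay = $1,280.80 + $192.12 = $1,472.92
SIMPLE IRA contribution: $1,472.92 × 0.07 = $103.10
Transit benefit: $86.00
Pre-tax total = $103.10 + $86.00 = $189.10
Taxable wages = $1,472.92 − $189.10 = $1,283.82
Federal income tax: $1,283.82 × 0.1053 = $135.19
OASDI: $1,472.92 × 0.052 = $76.59
State unemployment insurance (employee share): $1,472.92 × 0.0074 = $10.90
Legal plan premium: $82.85
Total deductions = $103.10 + $86.00 + $135.19 + $76.59 + $10.90 + $82.85 = $494.63
Net pay = $1,472.92 − $494.63 = $978.29

$978.29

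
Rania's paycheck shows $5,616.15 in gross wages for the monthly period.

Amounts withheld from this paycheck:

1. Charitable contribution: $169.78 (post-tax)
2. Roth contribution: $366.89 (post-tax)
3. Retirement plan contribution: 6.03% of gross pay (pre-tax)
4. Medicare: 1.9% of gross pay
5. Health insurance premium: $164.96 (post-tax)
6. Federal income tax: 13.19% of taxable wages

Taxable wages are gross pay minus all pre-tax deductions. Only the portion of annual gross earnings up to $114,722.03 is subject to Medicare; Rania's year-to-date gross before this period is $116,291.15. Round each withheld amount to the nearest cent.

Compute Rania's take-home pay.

$3,879.77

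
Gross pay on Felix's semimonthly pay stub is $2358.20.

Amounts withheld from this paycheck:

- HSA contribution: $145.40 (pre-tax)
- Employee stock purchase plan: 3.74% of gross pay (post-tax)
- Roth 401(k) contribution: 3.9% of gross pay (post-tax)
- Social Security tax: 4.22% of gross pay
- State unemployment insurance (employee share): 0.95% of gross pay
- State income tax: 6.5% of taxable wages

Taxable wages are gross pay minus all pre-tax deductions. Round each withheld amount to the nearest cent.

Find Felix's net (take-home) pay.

$1766.88

HSA contribution: $145.40
Taxable wages = $2358.20 − $145.40 = $2212.80
State income tax: $2212.80 × 0.065 = $143.83
State unemployment insurance (employee share): $2358.20 × 0.0095 = $22.40
Social Security tax: $2358.20 × 0.0422 = $99.52
Employee stock purchase plan: $2358.20 × 0.0374 = $88.20
Roth 401(k) contribution: $2358.20 × 0.039 = $91.97
Total deductions = $145.40 + $143.83 + $22.40 + $99.52 + $88.20 + $91.97 = $591.32
Net pay = $2358.20 − $591.32 = $1766.88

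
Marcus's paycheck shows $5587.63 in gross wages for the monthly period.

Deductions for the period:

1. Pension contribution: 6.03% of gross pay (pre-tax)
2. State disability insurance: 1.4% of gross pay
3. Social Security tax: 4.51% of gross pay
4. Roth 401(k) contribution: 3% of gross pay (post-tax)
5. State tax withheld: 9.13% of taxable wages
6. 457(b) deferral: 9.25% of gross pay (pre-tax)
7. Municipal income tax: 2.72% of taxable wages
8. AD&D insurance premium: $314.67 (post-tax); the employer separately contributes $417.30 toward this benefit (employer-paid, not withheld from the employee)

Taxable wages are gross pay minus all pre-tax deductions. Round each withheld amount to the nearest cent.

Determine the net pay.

457(b) deferral: $5587.63 × 0.0925 = $516.86
Pension contribution: $5587.63 × 0.0603 = $336.93
Pre-tax total = $516.86 + $336.93 = $853.79
Taxable wages = $5587.63 − $853.79 = $4733.84
Municipal income tax: $4733.84 × 0.0272 = $128.76
State tax withheld: $4733.84 × 0.0913 = $432.20
State disability insurance: $5587.63 × 0.014 = $78.23
Social Security tax: $5587.63 × 0.0451 = $252.00
Roth 401(k) contribution: $5587.63 × 0.03 = $167.63
AD&D insurance premium: $314.67
(Employer's $417.30 toward AD&D insurance premium is not withheld from the employee.)
Total deductions = $516.86 + $336.93 + $128.76 + $432.20 + $78.23 + $252.00 + $167.63 + $314.67 = $2227.28
Net pay = $5587.63 − $2227.28 = $3360.35

$3360.35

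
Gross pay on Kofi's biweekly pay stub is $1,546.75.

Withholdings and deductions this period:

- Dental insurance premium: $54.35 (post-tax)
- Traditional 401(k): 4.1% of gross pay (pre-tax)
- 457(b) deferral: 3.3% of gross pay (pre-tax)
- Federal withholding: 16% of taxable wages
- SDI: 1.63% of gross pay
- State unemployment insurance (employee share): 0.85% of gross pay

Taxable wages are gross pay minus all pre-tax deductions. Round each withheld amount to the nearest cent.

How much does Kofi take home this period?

Traditional 401(k): $1,546.75 × 0.041 = $63.42
457(b) deferral: $1,546.75 × 0.033 = $51.04
Pre-tax total = $63.42 + $51.04 = $114.46
Taxable wages = $1,546.75 − $114.46 = $1,432.29
Federal withholding: $1,432.29 × 0.16 = $229.17
State unemployment insurance (employee share): $1,546.75 × 0.0085 = $13.15
SDI: $1,546.75 × 0.0163 = $25.21
Dental insurance premium: $54.35
Total deductions = $63.42 + $51.04 + $229.17 + $13.15 + $25.21 + $54.35 = $436.34
Net pay = $1,546.75 − $436.34 = $1,110.41

$1,110.41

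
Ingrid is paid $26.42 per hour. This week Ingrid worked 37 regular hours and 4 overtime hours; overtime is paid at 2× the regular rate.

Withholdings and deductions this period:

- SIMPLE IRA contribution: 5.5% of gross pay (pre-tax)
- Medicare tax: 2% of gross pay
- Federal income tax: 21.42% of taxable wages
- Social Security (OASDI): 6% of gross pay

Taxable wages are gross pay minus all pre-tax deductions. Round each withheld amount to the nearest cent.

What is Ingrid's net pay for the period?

Regular pay: 37 × $26.42 = $977.54
Overtime pay: 4 × $26.42 × 2 = $211.36
Gross pay = $977.54 + $211.36 = $1,188.90
SIMPLE IRA contribution: $1,188.90 × 0.055 = $65.39
Taxable wages = $1,188.90 − $65.39 = $1,123.51
Federal income tax: $1,123.51 × 0.2142 = $240.66
Medicare tax: $1,188.90 × 0.02 = $23.78
Social Security (OASDI): $1,188.90 × 0.06 = $71.33
Total deductions = $65.39 + $240.66 + $23.78 + $71.33 = $401.16
Net pay = $1,188.90 − $401.16 = $787.74

$787.74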